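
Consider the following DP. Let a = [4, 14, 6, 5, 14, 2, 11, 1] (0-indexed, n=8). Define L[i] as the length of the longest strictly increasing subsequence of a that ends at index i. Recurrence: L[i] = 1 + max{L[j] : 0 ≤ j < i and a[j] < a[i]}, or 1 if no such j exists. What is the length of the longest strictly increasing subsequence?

   i    0    1    2    3    4    5    6    7
a[i]    4   14    6    5   14    2   11    1
L[i]    1    2    2    2    3    1    3    1

3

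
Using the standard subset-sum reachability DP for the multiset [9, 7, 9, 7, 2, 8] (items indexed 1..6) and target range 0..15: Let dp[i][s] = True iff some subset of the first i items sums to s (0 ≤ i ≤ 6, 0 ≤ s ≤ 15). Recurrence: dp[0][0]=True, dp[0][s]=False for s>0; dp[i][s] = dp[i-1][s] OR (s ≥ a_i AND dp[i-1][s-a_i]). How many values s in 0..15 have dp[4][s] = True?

4

i\s   0   1   2   3   4   5   6   7   8   9  10  11  12  13  14  15
  0   T   F   F   F   F   F   F   F   F   F   F   F   F   F   F   F
  1   T   F   F   F   F   F   F   F   F   T   F   F   F   F   F   F
  2   T   F   F   F   F   F   F   T   F   T   F   F   F   F   F   F
  3   T   F   F   F   F   F   F   T   F   T   F   F   F   F   F   F
  4   T   F   F   F   F   F   F   T   F   T   F   F   F   F   T   F
  5   T   F   T   F   F   F   F   T   F   T   F   T   F   F   T   F
  6   T   F   T   F   F   F   F   T   T   T   T   T   F   F   T   T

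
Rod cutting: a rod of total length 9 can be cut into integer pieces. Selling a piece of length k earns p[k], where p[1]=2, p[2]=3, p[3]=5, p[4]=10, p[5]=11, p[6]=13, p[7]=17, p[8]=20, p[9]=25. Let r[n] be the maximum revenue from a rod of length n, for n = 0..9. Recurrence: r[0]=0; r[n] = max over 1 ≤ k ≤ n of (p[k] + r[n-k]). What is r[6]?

14

   n    0    1    2    3    4    5    6    7    8    9
r[n]    0    2    4    6   10   12   14   17   20   25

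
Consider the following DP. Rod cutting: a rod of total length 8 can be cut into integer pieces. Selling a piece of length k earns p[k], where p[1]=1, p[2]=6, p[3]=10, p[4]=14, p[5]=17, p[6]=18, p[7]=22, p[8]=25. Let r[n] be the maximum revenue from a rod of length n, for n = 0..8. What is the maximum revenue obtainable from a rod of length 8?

28

   n    0    1    2    3    4    5    6    7    8
r[n]    0    1    6   10   14   17   20   24   28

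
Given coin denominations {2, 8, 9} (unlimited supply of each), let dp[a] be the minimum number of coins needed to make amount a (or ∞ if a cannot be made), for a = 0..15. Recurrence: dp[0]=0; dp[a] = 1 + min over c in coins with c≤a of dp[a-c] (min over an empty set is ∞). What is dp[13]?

 a  0  1  2  3  4  5  6  7  8  9 10 11 12 13 14 15
dp  0  -  1  -  2  -  3  -  1  1  2  2  3  3  4  4
(- denotes ∞ / unreachable)

3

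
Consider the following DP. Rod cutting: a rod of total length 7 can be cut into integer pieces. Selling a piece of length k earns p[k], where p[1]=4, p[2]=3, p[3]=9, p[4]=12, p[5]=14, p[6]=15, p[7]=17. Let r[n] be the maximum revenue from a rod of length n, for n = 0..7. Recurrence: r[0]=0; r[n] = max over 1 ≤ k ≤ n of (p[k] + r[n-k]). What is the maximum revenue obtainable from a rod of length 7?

   n    0    1    2    3    4    5    6    7
r[n]    0    4    8   12   16   20   24   28

28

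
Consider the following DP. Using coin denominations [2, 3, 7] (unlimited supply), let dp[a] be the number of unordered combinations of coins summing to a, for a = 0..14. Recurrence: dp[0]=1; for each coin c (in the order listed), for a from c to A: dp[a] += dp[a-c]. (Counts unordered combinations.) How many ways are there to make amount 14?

after  coin     0     1     2     3     4     5     6     7     8     9    10    11    12    13    14
          2     1     0     1     0     1     0     1     0     1     0     1     0     1     0     1
          3     1     0     1     1     1     1     2     1     2     2     2     2     3     2     3
          7     1     0     1     1     1     1     2     2     2     3     3     3     4     4     5

5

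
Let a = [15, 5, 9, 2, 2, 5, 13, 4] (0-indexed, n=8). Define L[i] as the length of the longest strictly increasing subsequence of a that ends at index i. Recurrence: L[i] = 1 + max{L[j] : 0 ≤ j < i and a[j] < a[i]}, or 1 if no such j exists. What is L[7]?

2

   i    0    1    2    3    4    5    6    7
a[i]   15    5    9    2    2    5   13    4
L[i]    1    1    2    1    1    2    3    2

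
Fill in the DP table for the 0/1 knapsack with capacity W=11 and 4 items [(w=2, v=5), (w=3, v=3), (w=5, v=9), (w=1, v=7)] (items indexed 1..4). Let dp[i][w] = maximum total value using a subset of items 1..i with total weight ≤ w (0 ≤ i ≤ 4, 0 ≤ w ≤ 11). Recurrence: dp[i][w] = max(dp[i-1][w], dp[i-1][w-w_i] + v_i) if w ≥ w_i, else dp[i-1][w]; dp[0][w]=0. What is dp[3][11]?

i\w   0   1   2   3   4   5   6   7   8   9  10  11
  0   0   0   0   0   0   0   0   0   0   0   0   0
  1   0   0   5   5   5   5   5   5   5   5   5   5
  2   0   0   5   5   5   8   8   8   8   8   8   8
  3   0   0   5   5   5   9   9  14  14  14  17  17
  4   0   7   7  12  12  12  16  16  21  21  21  24

17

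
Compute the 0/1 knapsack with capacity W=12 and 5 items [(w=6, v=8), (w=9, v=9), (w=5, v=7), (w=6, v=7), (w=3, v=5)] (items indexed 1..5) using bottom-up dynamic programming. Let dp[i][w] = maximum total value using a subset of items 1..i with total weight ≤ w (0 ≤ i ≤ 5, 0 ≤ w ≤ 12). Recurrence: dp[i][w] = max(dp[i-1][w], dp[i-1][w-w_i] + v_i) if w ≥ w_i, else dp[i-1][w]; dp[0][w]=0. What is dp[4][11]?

15

i\w   0   1   2   3   4   5   6   7   8   9  10  11  12
  0   0   0   0   0   0   0   0   0   0   0   0   0   0
  1   0   0   0   0   0   0   8   8   8   8   8   8   8
  2   0   0   0   0   0   0   8   8   8   9   9   9   9
  3   0   0   0   0   0   7   8   8   8   9   9  15  15
  4   0   0   0   0   0   7   8   8   8   9   9  15  15
  5   0   0   0   5   5   7   8   8  12  13  13  15  15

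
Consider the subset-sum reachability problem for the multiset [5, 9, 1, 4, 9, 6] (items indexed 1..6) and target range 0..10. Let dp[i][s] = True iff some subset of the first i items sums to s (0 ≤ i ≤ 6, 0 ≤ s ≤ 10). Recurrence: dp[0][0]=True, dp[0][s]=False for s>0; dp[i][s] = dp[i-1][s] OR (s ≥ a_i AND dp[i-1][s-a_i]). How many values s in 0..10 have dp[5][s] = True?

7

i\s   0   1   2   3   4   5   6   7   8   9  10
  0   T   F   F   F   F   F   F   F   F   F   F
  1   T   F   F   F   F   T   F   F   F   F   F
  2   T   F   F   F   F   T   F   F   F   T   F
  3   T   T   F   F   F   T   T   F   F   T   T
  4   T   T   F   F   T   T   T   F   F   T   T
  5   T   T   F   F   T   T   T   F   F   T   T
  6   T   T   F   F   T   T   T   T   F   T   T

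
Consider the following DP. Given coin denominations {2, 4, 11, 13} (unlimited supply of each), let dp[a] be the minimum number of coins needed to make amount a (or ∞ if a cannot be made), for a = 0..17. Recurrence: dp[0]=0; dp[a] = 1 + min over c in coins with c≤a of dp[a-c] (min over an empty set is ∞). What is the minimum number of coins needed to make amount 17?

 a  0  1  2  3  4  5  6  7  8  9 10 11 12 13 14 15 16 17
dp  0  -  1  -  1  -  2  -  2  -  3  1  3  1  4  2  4  2
(- denotes ∞ / unreachable)

2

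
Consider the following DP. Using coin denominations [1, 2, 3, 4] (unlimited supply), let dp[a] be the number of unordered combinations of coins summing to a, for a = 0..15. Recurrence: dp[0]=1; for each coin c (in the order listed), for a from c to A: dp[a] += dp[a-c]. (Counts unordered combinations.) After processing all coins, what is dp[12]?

after  coin     0     1     2     3     4     5     6     7     8     9    10    11    12    13    14    15
          1     1     1     1     1     1     1     1     1     1     1     1     1     1     1     1     1
          2     1     1     2     2     3     3     4     4     5     5     6     6     7     7     8     8
          3     1     1     2     3     4     5     7     8    10    12    14    16    19    21    24    27
          4     1     1     2     3     5     6     9    11    15    18    23    27    34    39    47    54

34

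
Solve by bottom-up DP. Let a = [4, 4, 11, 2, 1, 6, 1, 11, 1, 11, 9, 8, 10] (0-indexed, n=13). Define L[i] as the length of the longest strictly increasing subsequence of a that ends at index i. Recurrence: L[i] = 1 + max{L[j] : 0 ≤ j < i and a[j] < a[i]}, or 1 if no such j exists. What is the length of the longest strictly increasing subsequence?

4

   i    0    1    2    3    4    5    6    7    8    9   10   11   12
a[i]    4    4   11    2    1    6    1   11    1   11    9    8   10
L[i]    1    1    2    1    1    2    1    3    1    3    3    3    4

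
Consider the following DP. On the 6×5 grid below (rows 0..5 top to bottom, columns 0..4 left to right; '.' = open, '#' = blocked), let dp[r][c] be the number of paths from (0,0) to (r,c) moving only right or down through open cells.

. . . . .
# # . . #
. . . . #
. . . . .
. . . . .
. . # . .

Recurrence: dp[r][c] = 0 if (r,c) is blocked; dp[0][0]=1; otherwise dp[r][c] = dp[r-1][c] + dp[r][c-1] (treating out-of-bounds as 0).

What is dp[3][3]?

4

r\c   0   1   2   3   4
  0   1   1   1   1   1
  1   0   0   1   2   0
  2   0   0   1   3   0
  3   0   0   1   4   4
  4   0   0   1   5   9
  5   0   0   0   5  14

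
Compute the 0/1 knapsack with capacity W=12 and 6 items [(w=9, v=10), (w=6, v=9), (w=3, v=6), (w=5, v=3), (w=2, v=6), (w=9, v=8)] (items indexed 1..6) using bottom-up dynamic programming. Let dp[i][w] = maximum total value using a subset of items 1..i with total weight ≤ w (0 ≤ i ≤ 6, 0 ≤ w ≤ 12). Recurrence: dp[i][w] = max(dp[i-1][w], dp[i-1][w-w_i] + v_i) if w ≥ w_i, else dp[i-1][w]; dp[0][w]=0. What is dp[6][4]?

i\w   0   1   2   3   4   5   6   7   8   9  10  11  12
  0   0   0   0   0   0   0   0   0   0   0   0   0   0
  1   0   0   0   0   0   0   0   0   0  10  10  10  10
  2   0   0   0   0   0   0   9   9   9  10  10  10  10
  3   0   0   0   6   6   6   9   9   9  15  15  15  16
  4   0   0   0   6   6   6   9   9   9  15  15  15  16
  5   0   0   6   6   6  12  12  12  15  15  15  21  21
  6   0   0   6   6   6  12  12  12  15  15  15  21  21

6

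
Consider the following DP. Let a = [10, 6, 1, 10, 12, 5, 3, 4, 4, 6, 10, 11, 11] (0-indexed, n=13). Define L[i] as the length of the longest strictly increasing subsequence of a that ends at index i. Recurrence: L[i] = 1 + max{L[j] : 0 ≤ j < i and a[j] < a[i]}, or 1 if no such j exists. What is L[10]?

   i    0    1    2    3    4    5    6    7    8    9   10   11   12
a[i]   10    6    1   10   12    5    3    4    4    6   10   11   11
L[i]    1    1    1    2    3    2    2    3    3    4    5    6    6

5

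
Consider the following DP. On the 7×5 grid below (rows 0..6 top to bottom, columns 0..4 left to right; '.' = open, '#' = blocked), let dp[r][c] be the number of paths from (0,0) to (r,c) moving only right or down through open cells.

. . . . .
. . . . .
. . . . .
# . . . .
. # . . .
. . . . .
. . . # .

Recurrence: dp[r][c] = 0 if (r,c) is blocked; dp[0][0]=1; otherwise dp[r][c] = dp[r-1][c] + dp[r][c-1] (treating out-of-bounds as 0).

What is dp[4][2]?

9

r\c   0   1   2   3   4
  0   1   1   1   1   1
  1   1   2   3   4   5
  2   1   3   6  10  15
  3   0   3   9  19  34
  4   0   0   9  28  62
  5   0   0   9  37  99
  6   0   0   9   0  99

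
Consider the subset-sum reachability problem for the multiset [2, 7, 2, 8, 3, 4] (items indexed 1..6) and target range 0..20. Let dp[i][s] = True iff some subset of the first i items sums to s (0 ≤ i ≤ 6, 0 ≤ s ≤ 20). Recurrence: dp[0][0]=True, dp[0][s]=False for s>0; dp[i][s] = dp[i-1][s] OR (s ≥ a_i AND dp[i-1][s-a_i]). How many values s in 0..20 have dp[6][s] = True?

20

i\s   0   1   2   3   4   5   6   7   8   9  10  11  12  13  14  15  16  17  18  19  20
  0   T   F   F   F   F   F   F   F   F   F   F   F   F   F   F   F   F   F   F   F   F
  1   T   F   T   F   F   F   F   F   F   F   F   F   F   F   F   F   F   F   F   F   F
  2   T   F   T   F   F   F   F   T   F   T   F   F   F   F   F   F   F   F   F   F   F
  3   T   F   T   F   T   F   F   T   F   T   F   T   F   F   F   F   F   F   F   F   F
  4   T   F   T   F   T   F   F   T   T   T   T   T   T   F   F   T   F   T   F   T   F
  5   T   F   T   T   T   T   F   T   T   T   T   T   T   T   T   T   F   T   T   T   T
  6   T   F   T   T   T   T   T   T   T   T   T   T   T   T   T   T   T   T   T   T   T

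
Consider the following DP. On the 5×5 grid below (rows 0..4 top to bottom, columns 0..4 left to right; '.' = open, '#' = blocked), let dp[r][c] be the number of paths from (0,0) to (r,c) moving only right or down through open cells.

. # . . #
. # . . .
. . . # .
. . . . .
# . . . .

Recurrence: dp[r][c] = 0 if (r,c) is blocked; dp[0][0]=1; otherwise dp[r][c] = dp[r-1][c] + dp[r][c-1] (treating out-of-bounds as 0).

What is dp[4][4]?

11

r\c   0   1   2   3   4
  0   1   0   0   0   0
  1   1   0   0   0   0
  2   1   1   1   0   0
  3   1   2   3   3   3
  4   0   2   5   8  11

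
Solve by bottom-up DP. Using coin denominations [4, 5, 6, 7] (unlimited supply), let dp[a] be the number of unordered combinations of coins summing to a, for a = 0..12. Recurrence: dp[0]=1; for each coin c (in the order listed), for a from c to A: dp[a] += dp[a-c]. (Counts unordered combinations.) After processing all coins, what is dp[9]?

1

after  coin     0     1     2     3     4     5     6     7     8     9    10    11    12
          4     1     0     0     0     1     0     0     0     1     0     0     0     1
          5     1     0     0     0     1     1     0     0     1     1     1     0     1
          6     1     0     0     0     1     1     1     0     1     1     2     1     2
          7     1     0     0     0     1     1     1     1     1     1     2     2     3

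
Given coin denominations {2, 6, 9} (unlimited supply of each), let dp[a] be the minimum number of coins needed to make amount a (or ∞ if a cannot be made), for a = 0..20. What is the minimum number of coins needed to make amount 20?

 a  0  1  2  3  4  5  6  7  8  9 10 11 12 13 14 15 16 17 18 19 20
dp  0  -  1  -  2  -  1  -  2  1  3  2  2  3  3  2  4  3  2  4  3
(- denotes ∞ / unreachable)

3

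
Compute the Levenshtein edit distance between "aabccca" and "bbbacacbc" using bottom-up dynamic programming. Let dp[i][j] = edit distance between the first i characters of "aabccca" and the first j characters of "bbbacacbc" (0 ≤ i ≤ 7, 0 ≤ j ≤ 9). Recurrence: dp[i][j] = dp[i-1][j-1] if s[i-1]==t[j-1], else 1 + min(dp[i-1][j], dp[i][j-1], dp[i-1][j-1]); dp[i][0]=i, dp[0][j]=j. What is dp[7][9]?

6

   ''  b  b  b  a  c  a  c  b  c
''  0  1  2  3  4  5  6  7  8  9
 a  1  1  2  3  3  4  5  6  7  8
 a  2  2  2  3  3  4  4  5  6  7
 b  3  2  2  2  3  4  5  5  5  6
 c  4  3  3  3  3  3  4  5  6  5
 c  5  4  4  4  4  3  4  4  5  6
 c  6  5  5  5  5  4  4  4  5  5
 a  7  6  6  6  5  5  4  5  5  6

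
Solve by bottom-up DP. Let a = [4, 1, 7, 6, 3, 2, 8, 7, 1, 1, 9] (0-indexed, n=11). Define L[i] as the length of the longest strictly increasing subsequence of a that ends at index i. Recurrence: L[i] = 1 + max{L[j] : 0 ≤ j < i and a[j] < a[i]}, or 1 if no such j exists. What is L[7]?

3

   i    0    1    2    3    4    5    6    7    8    9   10
a[i]    4    1    7    6    3    2    8    7    1    1    9
L[i]    1    1    2    2    2    2    3    3    1    1    4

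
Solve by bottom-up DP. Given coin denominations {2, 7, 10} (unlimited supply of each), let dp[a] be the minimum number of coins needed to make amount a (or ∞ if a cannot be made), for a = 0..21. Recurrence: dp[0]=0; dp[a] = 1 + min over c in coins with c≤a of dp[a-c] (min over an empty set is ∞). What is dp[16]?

 a  0  1  2  3  4  5  6  7  8  9 10 11 12 13 14 15 16 17 18 19 20 21
dp  0  -  1  -  2  -  3  1  4  2  1  3  2  4  2  5  3  2  4  3  2  3
(- denotes ∞ / unreachable)

3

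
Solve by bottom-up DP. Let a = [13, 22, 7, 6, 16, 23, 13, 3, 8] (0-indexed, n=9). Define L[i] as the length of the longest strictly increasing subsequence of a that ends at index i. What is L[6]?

2

   i    0    1    2    3    4    5    6    7    8
a[i]   13   22    7    6   16   23   13    3    8
L[i]    1    2    1    1    2    3    2    1    2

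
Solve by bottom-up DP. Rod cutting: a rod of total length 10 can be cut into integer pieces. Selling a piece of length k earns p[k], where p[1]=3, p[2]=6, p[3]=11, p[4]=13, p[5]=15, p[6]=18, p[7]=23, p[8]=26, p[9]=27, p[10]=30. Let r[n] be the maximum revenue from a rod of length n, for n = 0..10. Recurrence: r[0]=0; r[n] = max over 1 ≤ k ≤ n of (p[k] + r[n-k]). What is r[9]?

   n    0    1    2    3    4    5    6    7    8    9   10
r[n]    0    3    6   11   14   17   22   25   28   33   36

33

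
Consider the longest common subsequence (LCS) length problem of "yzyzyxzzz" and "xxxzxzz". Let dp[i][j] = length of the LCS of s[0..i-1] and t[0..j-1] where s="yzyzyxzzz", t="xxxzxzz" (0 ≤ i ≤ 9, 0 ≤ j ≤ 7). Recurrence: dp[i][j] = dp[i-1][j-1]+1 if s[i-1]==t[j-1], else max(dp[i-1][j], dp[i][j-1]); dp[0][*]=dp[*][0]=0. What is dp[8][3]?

1

   ''  x  x  x  z  x  z  z
''  0  0  0  0  0  0  0  0
 y  0  0  0  0  0  0  0  0
 z  0  0  0  0  1  1  1  1
 y  0  0  0  0  1  1  1  1
 z  0  0  0  0  1  1  2  2
 y  0  0  0  0  1  1  2  2
 x  0  1  1  1  1  2  2  2
 z  0  1  1  1  2  2  3  3
 z  0  1  1  1  2  2  3  4
 z  0  1  1  1  2  2  3  4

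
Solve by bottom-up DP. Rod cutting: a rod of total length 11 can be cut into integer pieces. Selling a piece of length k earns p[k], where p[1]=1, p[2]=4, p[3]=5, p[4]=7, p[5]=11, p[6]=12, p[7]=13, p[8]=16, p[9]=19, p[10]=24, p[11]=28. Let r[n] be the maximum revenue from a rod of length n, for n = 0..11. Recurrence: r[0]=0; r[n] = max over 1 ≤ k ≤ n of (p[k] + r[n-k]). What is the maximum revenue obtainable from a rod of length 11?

   n    0    1    2    3    4    5    6    7    8    9   10   11
r[n]    0    1    4    5    8   11   12   15   16   19   24   28

28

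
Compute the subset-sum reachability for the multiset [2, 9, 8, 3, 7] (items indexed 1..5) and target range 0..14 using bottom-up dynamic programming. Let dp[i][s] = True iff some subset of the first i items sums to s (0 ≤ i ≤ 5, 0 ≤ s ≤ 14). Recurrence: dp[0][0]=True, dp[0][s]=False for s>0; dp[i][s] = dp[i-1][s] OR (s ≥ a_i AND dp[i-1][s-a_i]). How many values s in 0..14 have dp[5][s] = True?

12

i\s   0   1   2   3   4   5   6   7   8   9  10  11  12  13  14
  0   T   F   F   F   F   F   F   F   F   F   F   F   F   F   F
  1   T   F   T   F   F   F   F   F   F   F   F   F   F   F   F
  2   T   F   T   F   F   F   F   F   F   T   F   T   F   F   F
  3   T   F   T   F   F   F   F   F   T   T   T   T   F   F   F
  4   T   F   T   T   F   T   F   F   T   T   T   T   T   T   T
  5   T   F   T   T   F   T   F   T   T   T   T   T   T   T   T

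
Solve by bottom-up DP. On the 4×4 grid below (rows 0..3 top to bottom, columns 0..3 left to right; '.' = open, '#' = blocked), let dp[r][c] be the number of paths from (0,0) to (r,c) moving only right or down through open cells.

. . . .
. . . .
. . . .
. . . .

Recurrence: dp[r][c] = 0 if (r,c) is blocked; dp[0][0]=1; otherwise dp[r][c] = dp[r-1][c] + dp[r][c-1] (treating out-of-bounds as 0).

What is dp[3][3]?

r\c   0   1   2   3
  0   1   1   1   1
  1   1   2   3   4
  2   1   3   6  10
  3   1   4  10  20

20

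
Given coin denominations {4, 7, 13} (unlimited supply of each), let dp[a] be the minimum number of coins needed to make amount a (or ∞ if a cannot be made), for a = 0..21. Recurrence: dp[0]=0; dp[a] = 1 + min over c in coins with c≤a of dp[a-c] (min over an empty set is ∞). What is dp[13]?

 a  0  1  2  3  4  5  6  7  8  9 10 11 12 13 14 15 16 17 18 19 20 21
dp  0  -  -  -  1  -  -  1  2  -  -  2  3  1  2  3  4  2  3  4  2  3
(- denotes ∞ / unreachable)

1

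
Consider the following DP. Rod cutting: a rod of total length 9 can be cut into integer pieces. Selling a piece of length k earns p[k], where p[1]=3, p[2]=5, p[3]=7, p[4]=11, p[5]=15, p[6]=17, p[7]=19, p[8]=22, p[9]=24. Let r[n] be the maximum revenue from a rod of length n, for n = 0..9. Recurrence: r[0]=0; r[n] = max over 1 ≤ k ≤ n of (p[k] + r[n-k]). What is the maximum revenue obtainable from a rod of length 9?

   n    0    1    2    3    4    5    6    7    8    9
r[n]    0    3    6    9   12   15   18   21   24   27

27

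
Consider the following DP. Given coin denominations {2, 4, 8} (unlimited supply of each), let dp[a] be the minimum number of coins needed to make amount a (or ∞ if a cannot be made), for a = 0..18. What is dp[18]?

3

 a  0  1  2  3  4  5  6  7  8  9 10 11 12 13 14 15 16 17 18
dp  0  -  1  -  1  -  2  -  1  -  2  -  2  -  3  -  2  -  3
(- denotes ∞ / unreachable)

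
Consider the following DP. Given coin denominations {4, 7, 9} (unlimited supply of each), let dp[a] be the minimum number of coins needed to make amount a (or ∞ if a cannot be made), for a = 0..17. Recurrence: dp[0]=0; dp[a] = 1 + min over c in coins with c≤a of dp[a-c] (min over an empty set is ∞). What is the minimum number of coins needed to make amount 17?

 a  0  1  2  3  4  5  6  7  8  9 10 11 12 13 14 15 16 17
dp  0  -  -  -  1  -  -  1  2  1  -  2  3  2  2  3  2  3
(- denotes ∞ / unreachable)

3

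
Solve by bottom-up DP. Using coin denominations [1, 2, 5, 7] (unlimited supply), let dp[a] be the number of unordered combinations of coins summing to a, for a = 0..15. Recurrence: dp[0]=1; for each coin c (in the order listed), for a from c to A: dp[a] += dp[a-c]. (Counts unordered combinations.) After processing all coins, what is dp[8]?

8

after  coin     0     1     2     3     4     5     6     7     8     9    10    11    12    13    14    15
          1     1     1     1     1     1     1     1     1     1     1     1     1     1     1     1     1
          2     1     1     2     2     3     3     4     4     5     5     6     6     7     7     8     8
          5     1     1     2     2     3     4     5     6     7     8    10    11    13    14    16    18
          7     1     1     2     2     3     4     5     7     8    10    12    14    17    19    23    26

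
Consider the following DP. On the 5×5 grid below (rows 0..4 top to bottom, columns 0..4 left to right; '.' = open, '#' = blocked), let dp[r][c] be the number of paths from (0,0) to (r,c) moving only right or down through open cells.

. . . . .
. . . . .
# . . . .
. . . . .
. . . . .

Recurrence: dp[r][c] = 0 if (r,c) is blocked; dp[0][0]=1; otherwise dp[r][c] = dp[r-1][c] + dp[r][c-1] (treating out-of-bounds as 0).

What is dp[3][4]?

r\c   0   1   2   3   4
  0   1   1   1   1   1
  1   1   2   3   4   5
  2   0   2   5   9  14
  3   0   2   7  16  30
  4   0   2   9  25  55

30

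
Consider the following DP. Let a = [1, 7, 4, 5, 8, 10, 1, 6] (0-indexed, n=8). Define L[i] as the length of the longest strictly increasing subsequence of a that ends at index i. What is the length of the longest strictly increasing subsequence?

5

   i    0    1    2    3    4    5    6    7
a[i]    1    7    4    5    8   10    1    6
L[i]    1    2    2    3    4    5    1    4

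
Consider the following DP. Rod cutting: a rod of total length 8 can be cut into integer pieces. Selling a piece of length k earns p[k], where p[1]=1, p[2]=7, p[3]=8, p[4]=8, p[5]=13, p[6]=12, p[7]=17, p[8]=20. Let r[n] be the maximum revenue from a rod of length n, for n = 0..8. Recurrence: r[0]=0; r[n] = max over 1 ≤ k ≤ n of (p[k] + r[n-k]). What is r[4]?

14

   n    0    1    2    3    4    5    6    7    8
r[n]    0    1    7    8   14   15   21   22   28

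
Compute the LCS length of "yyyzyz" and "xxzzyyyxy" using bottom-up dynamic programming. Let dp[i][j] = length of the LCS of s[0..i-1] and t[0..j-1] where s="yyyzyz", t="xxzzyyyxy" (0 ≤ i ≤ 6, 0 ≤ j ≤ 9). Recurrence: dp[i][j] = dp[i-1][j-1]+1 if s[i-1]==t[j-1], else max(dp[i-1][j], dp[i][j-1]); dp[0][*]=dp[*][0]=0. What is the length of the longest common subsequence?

4

   ''  x  x  z  z  y  y  y  x  y
''  0  0  0  0  0  0  0  0  0  0
 y  0  0  0  0  0  1  1  1  1  1
 y  0  0  0  0  0  1  2  2  2  2
 y  0  0  0  0  0  1  2  3  3  3
 z  0  0  0  1  1  1  2  3  3  3
 y  0  0  0  1  1  2  2  3  3  4
 z  0  0  0  1  2  2  2  3  3  4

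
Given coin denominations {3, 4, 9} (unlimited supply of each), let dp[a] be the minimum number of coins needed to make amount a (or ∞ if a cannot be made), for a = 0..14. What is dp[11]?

3

 a  0  1  2  3  4  5  6  7  8  9 10 11 12 13 14
dp  0  -  -  1  1  -  2  2  2  1  3  3  2  2  4
(- denotes ∞ / unreachable)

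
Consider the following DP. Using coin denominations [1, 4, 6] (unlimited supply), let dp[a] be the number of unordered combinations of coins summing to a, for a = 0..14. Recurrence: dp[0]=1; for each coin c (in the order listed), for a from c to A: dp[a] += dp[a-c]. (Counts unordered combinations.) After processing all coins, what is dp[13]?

after  coin     0     1     2     3     4     5     6     7     8     9    10    11    12    13    14
          1     1     1     1     1     1     1     1     1     1     1     1     1     1     1     1
          4     1     1     1     1     2     2     2     2     3     3     3     3     4     4     4
          6     1     1     1     1     2     2     3     3     4     4     5     5     7     7     8

7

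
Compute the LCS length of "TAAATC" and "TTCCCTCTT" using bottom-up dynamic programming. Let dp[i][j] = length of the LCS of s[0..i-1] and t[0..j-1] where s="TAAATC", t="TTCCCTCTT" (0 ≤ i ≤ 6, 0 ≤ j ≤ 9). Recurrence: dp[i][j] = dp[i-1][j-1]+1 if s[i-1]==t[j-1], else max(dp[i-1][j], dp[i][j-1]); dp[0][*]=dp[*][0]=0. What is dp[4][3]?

   ''  T  T  C  C  C  T  C  T  T
''  0  0  0  0  0  0  0  0  0  0
 T  0  1  1  1  1  1  1  1  1  1
 A  0  1  1  1  1  1  1  1  1  1
 A  0  1  1  1  1  1  1  1  1  1
 A  0  1  1  1  1  1  1  1  1  1
 T  0  1  2  2  2  2  2  2  2  2
 C  0  1  2  3  3  3  3  3  3  3

1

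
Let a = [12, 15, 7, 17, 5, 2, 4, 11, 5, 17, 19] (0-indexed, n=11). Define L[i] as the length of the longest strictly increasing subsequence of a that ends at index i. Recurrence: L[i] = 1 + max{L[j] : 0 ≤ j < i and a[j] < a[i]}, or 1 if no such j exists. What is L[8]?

   i    0    1    2    3    4    5    6    7    8    9   10
a[i]   12   15    7   17    5    2    4   11    5   17   19
L[i]    1    2    1    3    1    1    2    3    3    4    5

3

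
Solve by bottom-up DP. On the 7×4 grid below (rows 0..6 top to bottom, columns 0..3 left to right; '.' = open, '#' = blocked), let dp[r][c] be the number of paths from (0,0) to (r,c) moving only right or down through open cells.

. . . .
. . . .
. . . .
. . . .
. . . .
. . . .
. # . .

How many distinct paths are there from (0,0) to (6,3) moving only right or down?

77

r\c   0   1   2   3
  0   1   1   1   1
  1   1   2   3   4
  2   1   3   6  10
  3   1   4  10  20
  4   1   5  15  35
  5   1   6  21  56
  6   1   0  21  77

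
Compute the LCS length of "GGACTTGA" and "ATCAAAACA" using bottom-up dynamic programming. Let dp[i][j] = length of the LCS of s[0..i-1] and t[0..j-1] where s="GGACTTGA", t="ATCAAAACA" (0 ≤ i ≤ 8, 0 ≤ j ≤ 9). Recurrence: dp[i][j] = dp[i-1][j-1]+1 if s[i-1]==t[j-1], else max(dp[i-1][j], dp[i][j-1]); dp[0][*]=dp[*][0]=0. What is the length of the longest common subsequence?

3

   ''  A  T  C  A  A  A  A  C  A
''  0  0  0  0  0  0  0  0  0  0
 G  0  0  0  0  0  0  0  0  0  0
 G  0  0  0  0  0  0  0  0  0  0
 A  0  1  1  1  1  1  1  1  1  1
 C  0  1  1  2  2  2  2  2  2  2
 T  0  1  2  2  2  2  2  2  2  2
 T  0  1  2  2  2  2  2  2  2  2
 G  0  1  2  2  2  2  2  2  2  2
 A  0  1  2  2  3  3  3  3  3  3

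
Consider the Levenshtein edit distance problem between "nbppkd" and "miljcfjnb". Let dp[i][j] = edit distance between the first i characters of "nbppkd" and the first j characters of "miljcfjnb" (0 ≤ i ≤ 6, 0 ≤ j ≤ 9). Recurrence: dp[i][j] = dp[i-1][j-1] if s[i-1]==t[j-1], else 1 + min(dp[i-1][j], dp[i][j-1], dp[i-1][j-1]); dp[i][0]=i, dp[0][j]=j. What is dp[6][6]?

6

   ''  m  i  l  j  c  f  j  n  b
''  0  1  2  3  4  5  6  7  8  9
 n  1  1  2  3  4  5  6  7  7  8
 b  2  2  2  3  4  5  6  7  8  7
 p  3  3  3  3  4  5  6  7  8  8
 p  4  4  4  4  4  5  6  7  8  9
 k  5  5  5  5  5  5  6  7  8  9
 d  6  6  6  6  6  6  6  7  8  9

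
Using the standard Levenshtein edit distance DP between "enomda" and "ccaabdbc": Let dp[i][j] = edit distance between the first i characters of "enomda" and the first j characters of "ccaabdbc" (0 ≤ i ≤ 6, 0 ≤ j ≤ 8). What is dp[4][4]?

4

   ''  c  c  a  a  b  d  b  c
''  0  1  2  3  4  5  6  7  8
 e  1  1  2  3  4  5  6  7  8
 n  2  2  2  3  4  5  6  7  8
 o  3  3  3  3  4  5  6  7  8
 m  4  4  4  4  4  5  6  7  8
 d  5  5  5  5  5  5  5  6  7
 a  6  6  6  5  5  6  6  6  7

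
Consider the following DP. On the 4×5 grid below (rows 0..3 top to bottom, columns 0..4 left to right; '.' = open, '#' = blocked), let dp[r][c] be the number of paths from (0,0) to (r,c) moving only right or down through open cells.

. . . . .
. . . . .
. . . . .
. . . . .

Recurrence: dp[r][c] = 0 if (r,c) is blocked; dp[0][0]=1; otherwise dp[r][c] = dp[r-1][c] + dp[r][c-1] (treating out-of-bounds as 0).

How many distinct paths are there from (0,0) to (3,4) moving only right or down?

r\c   0   1   2   3   4
  0   1   1   1   1   1
  1   1   2   3   4   5
  2   1   3   6  10  15
  3   1   4  10  20  35

35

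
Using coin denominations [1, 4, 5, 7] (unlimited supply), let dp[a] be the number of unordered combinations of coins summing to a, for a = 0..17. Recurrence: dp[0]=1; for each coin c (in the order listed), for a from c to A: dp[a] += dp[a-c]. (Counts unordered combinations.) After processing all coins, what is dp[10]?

after  coin     0     1     2     3     4     5     6     7     8     9    10    11    12    13    14    15    16    17
          1     1     1     1     1     1     1     1     1     1     1     1     1     1     1     1     1     1     1
          4     1     1     1     1     2     2     2     2     3     3     3     3     4     4     4     4     5     5
          5     1     1     1     1     2     3     3     3     4     5     6     6     7     8     9    10    11    12
          7     1     1     1     1     2     3     3     4     5     6     7     8    10    11    13    15    17    19

7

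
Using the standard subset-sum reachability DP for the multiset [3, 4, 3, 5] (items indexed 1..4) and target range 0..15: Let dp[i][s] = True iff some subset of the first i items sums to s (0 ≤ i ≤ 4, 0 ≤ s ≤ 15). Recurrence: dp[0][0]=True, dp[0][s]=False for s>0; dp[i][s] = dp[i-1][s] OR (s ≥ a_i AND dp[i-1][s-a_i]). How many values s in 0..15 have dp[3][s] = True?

i\s   0   1   2   3   4   5   6   7   8   9  10  11  12  13  14  15
  0   T   F   F   F   F   F   F   F   F   F   F   F   F   F   F   F
  1   T   F   F   T   F   F   F   F   F   F   F   F   F   F   F   F
  2   T   F   F   T   T   F   F   T   F   F   F   F   F   F   F   F
  3   T   F   F   T   T   F   T   T   F   F   T   F   F   F   F   F
  4   T   F   F   T   T   T   T   T   T   T   T   T   T   F   F   T

6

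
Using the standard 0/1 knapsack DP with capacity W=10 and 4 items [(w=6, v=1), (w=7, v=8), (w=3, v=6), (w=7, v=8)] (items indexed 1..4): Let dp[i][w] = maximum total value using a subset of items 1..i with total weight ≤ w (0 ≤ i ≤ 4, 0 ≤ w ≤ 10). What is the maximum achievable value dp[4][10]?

i\w   0   1   2   3   4   5   6   7   8   9  10
  0   0   0   0   0   0   0   0   0   0   0   0
  1   0   0   0   0   0   0   1   1   1   1   1
  2   0   0   0   0   0   0   1   8   8   8   8
  3   0   0   0   6   6   6   6   8   8   8  14
  4   0   0   0   6   6   6   6   8   8   8  14

14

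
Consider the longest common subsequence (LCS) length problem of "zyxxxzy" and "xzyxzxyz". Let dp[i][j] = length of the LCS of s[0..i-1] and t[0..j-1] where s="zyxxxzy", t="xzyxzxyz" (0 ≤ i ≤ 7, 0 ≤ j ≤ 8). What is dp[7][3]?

   ''  x  z  y  x  z  x  y  z
''  0  0  0  0  0  0  0  0  0
 z  0  0  1  1  1  1  1  1  1
 y  0  0  1  2  2  2  2  2  2
 x  0  1  1  2  3  3  3  3  3
 x  0  1  1  2  3  3  4  4  4
 x  0  1  1  2  3  3  4  4  4
 z  0  1  2  2  3  4  4  4  5
 y  0  1  2  3  3  4  4  5  5

3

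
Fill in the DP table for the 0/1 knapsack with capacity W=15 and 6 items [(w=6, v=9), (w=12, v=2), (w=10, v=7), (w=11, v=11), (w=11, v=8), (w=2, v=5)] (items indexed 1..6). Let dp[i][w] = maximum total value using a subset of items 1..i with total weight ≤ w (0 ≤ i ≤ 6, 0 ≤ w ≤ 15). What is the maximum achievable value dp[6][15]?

16

i\w   0   1   2   3   4   5   6   7   8   9  10  11  12  13  14  15
  0   0   0   0   0   0   0   0   0   0   0   0   0   0   0   0   0
  1   0   0   0   0   0   0   9   9   9   9   9   9   9   9   9   9
  2   0   0   0   0   0   0   9   9   9   9   9   9   9   9   9   9
  3   0   0   0   0   0   0   9   9   9   9   9   9   9   9   9   9
  4   0   0   0   0   0   0   9   9   9   9   9  11  11  11  11  11
  5   0   0   0   0   0   0   9   9   9   9   9  11  11  11  11  11
  6   0   0   5   5   5   5   9   9  14  14  14  14  14  16  16  16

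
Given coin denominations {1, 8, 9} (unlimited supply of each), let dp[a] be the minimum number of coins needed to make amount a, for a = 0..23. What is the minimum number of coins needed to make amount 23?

 a  0  1  2  3  4  5  6  7  8  9 10 11 12 13 14 15 16 17 18 19 20 21 22 23
dp  0  1  2  3  4  5  6  7  1  1  2  3  4  5  6  7  2  2  2  3  4  5  6  7

7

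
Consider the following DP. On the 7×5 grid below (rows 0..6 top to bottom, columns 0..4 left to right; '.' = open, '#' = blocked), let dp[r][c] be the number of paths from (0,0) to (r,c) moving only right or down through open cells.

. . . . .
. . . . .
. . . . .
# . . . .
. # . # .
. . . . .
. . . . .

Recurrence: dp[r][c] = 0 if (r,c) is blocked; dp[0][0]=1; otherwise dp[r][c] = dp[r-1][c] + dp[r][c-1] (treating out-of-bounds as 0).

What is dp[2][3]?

r\c   0   1   2   3   4
  0   1   1   1   1   1
  1   1   2   3   4   5
  2   1   3   6  10  15
  3   0   3   9  19  34
  4   0   0   9   0  34
  5   0   0   9   9  43
  6   0   0   9  18  61

10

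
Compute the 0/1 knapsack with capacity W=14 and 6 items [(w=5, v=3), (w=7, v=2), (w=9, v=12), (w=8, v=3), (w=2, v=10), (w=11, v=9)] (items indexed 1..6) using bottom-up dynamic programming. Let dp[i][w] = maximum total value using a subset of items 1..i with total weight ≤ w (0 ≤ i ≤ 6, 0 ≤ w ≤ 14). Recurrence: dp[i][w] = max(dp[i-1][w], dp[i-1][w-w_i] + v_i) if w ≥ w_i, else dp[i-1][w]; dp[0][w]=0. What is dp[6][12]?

22

i\w   0   1   2   3   4   5   6   7   8   9  10  11  12  13  14
  0   0   0   0   0   0   0   0   0   0   0   0   0   0   0   0
  1   0   0   0   0   0   3   3   3   3   3   3   3   3   3   3
  2   0   0   0   0   0   3   3   3   3   3   3   3   5   5   5
  3   0   0   0   0   0   3   3   3   3  12  12  12  12  12  15
  4   0   0   0   0   0   3   3   3   3  12  12  12  12  12  15
  5   0   0  10  10  10  10  10  13  13  13  13  22  22  22  22
  6   0   0  10  10  10  10  10  13  13  13  13  22  22  22  22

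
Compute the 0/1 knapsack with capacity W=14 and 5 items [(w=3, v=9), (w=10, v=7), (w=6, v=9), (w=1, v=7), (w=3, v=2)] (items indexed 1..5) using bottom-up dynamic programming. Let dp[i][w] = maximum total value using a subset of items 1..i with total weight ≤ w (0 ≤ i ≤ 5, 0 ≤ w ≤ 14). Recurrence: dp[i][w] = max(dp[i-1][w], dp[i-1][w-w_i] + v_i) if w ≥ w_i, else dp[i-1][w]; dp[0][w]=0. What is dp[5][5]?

i\w   0   1   2   3   4   5   6   7   8   9  10  11  12  13  14
  0   0   0   0   0   0   0   0   0   0   0   0   0   0   0   0
  1   0   0   0   9   9   9   9   9   9   9   9   9   9   9   9
  2   0   0   0   9   9   9   9   9   9   9   9   9   9  16  16
  3   0   0   0   9   9   9   9   9   9  18  18  18  18  18  18
  4   0   7   7   9  16  16  16  16  16  18  25  25  25  25  25
  5   0   7   7   9  16  16  16  18  18  18  25  25  25  27  27

16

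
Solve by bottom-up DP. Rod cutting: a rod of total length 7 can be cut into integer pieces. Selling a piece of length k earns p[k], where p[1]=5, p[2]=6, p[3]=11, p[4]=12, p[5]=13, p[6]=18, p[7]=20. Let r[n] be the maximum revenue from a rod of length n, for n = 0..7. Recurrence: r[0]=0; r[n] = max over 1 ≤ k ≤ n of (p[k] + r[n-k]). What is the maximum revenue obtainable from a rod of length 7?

   n    0    1    2    3    4    5    6    7
r[n]    0    5   10   15   20   25   30   35

35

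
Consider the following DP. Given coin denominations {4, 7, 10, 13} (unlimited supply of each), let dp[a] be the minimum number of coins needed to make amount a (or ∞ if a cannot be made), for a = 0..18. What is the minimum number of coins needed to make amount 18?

3

 a  0  1  2  3  4  5  6  7  8  9 10 11 12 13 14 15 16 17 18
dp  0  -  -  -  1  -  -  1  2  -  1  2  3  1  2  3  4  2  3
(- denotes ∞ / unreachable)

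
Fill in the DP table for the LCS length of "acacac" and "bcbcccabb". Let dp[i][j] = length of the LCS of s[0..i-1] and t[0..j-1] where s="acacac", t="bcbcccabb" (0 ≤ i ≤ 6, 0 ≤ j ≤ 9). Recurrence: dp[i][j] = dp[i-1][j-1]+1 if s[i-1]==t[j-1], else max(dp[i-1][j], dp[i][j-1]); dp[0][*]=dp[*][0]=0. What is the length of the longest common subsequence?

   ''  b  c  b  c  c  c  a  b  b
''  0  0  0  0  0  0  0  0  0  0
 a  0  0  0  0  0  0  0  1  1  1
 c  0  0  1  1  1  1  1  1  1  1
 a  0  0  1  1  1  1  1  2  2  2
 c  0  0  1  1  2  2  2  2  2  2
 a  0  0  1  1  2  2  2  3  3  3
 c  0  0  1  1  2  3  3  3  3  3

3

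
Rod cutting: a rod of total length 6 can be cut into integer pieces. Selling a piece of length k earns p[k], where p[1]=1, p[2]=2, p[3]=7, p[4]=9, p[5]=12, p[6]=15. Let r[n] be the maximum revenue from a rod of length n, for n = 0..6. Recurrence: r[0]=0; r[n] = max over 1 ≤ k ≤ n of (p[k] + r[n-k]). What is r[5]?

   n    0    1    2    3    4    5    6
r[n]    0    1    2    7    9   12   15

12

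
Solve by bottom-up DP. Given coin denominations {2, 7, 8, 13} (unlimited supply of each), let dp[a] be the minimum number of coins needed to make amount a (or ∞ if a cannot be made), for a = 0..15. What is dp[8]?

 a  0  1  2  3  4  5  6  7  8  9 10 11 12 13 14 15
dp  0  -  1  -  2  -  3  1  1  2  2  3  3  1  2  2
(- denotes ∞ / unreachable)

1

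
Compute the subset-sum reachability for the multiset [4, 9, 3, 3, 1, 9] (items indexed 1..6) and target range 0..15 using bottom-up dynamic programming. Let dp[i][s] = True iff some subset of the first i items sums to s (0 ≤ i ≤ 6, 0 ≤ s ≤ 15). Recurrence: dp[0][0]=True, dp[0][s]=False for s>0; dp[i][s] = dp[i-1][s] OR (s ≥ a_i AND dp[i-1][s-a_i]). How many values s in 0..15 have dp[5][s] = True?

i\s   0   1   2   3   4   5   6   7   8   9  10  11  12  13  14  15
  0   T   F   F   F   F   F   F   F   F   F   F   F   F   F   F   F
  1   T   F   F   F   T   F   F   F   F   F   F   F   F   F   F   F
  2   T   F   F   F   T   F   F   F   F   T   F   F   F   T   F   F
  3   T   F   F   T   T   F   F   T   F   T   F   F   T   T   F   F
  4   T   F   F   T   T   F   T   T   F   T   T   F   T   T   F   T
  5   T   T   F   T   T   T   T   T   T   T   T   T   T   T   T   T
  6   T   T   F   T   T   T   T   T   T   T   T   T   T   T   T   T

15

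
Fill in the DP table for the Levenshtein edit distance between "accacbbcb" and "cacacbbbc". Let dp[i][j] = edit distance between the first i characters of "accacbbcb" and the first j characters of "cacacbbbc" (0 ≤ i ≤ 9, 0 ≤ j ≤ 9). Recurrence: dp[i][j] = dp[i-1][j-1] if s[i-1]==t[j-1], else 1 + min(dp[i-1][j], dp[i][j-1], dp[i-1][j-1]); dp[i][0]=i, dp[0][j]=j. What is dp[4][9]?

   ''  c  a  c  a  c  b  b  b  c
''  0  1  2  3  4  5  6  7  8  9
 a  1  1  1  2  3  4  5  6  7  8
 c  2  1  2  1  2  3  4  5  6  7
 c  3  2  2  2  2  2  3  4  5  6
 a  4  3  2  3  2  3  3  4  5  6
 c  5  4  3  2  3  2  3  4  5  5
 b  6  5  4  3  3  3  2  3  4  5
 b  7  6  5  4  4  4  3  2  3  4
 c  8  7  6  5  5  4  4  3  3  3
 b  9  8  7  6  6  5  4  4  3  4

6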